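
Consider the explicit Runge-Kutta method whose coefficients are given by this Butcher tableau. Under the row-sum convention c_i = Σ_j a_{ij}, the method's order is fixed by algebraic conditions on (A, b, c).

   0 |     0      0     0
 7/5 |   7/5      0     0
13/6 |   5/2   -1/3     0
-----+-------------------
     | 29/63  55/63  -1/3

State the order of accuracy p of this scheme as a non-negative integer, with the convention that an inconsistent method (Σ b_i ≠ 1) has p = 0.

b = (29/63, 55/63, -1/3)
c = (0, 7/5, 13/6)
Ac = (0, 0, -7/15)
Σ b_i: 29/63·1 + 55/63·1 + (-1/3)·1 = 1 ✓
b·c: 55/63·7/5 + (-1/3)·13/6 = 1/2 ✓
b·c²: 55/63·49/25 + (-1/3)·169/36 = 79/540 ≠ 1/3 ⇒ order 2.
b·Ac: (-1/3)·(-7/15) = 7/45 ≠ 1/6

2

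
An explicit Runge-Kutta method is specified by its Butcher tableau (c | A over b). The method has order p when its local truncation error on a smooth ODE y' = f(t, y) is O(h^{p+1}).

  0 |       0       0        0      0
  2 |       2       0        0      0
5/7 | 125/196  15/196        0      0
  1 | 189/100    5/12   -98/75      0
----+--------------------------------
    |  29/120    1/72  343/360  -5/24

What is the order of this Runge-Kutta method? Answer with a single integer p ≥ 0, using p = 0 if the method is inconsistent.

b = (29/120, 1/72, 343/360, -5/24)
c = (0, 2, 5/7, 1)
Ac = (0, 0, 15/98, -1/10)
Σ b_i: 29/120·1 + 1/72·1 + 343/360·1 + (-5/24)·1 = 1 ✓
b·c: 1/72·2 + 343/360·5/7 + (-5/24)·1 = 1/2 ✓
b·c²: 1/72·4 + 343/360·25/49 + (-5/24)·1 = 1/3 ✓
b·Ac: 343/360·15/98 + (-5/24)·(-1/10) = 1/6 ✓
b·c³: 1/72·8 + 343/360·125/343 + (-5/24)·1 = 1/4 ✓
b·(c∘Ac): 343/360·75/686 + (-5/24)·(-1/10) = 1/8 ✓
b·Ac²: 343/360·15/49 + (-5/24)·1 = 1/12 ✓
b·A²c: (-5/24)·(-1/5) = 1/24 ✓; 4 stages ⇒ order 4.

4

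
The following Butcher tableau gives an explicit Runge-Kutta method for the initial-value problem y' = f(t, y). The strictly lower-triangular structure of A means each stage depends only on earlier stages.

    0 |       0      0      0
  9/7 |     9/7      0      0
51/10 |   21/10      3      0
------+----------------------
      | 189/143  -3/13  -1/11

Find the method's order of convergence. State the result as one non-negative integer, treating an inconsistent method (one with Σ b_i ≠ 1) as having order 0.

b = (189/143, -3/13, -1/11)
c = (0, 9/7, 51/10)
Ac = (0, 0, 27/7)
Σ b_i: 189/143·1 + (-3/13)·1 + (-1/11)·1 = 1 ✓
b·c: (-3/13)·9/7 + (-1/11)·51/10 = -7611/10010 ≠ 1/2 ⇒ order 1.

1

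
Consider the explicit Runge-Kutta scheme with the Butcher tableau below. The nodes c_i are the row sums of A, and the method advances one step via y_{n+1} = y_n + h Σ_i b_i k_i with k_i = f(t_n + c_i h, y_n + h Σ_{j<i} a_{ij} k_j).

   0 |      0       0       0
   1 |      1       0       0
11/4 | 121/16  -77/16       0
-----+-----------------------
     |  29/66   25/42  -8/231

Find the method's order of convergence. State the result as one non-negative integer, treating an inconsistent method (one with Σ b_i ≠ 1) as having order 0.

b = (29/66, 25/42, -8/231)
c = (0, 1, 11/4)
Ac = (0, 0, -77/16)
Σ b_i: 29/66·1 + 25/42·1 + (-8/231)·1 = 1 ✓
b·c: 25/42·1 + (-8/231)·11/4 = 1/2 ✓
b·c²: 25/42·1 + (-8/231)·121/16 = 1/3 ✓
b·Ac: (-8/231)·(-77/16) = 1/6 ✓; 3 stages ⇒ order 3.

3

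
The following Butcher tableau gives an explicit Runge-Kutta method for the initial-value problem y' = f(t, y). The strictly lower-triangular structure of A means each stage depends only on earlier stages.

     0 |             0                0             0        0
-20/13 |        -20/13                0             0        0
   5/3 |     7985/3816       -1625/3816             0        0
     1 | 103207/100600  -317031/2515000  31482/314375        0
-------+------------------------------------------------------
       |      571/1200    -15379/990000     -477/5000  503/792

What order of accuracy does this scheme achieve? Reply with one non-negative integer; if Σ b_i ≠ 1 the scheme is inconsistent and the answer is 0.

4

b = (571/1200, -15379/990000, -477/5000, 503/792)
c = (0, -20/13, 5/3, 1)
Ac = (0, 0, 625/954, 363/1006)
Σ b_i: 571/1200·1 + (-15379/990000)·1 + (-477/5000)·1 + 503/792·1 = 1 ✓
b·c: (-15379/990000)·(-20/13) + (-477/5000)·5/3 + 503/792·1 = 1/2 ✓
b·c²: (-15379/990000)·400/169 + (-477/5000)·25/9 + 503/792·1 = 1/3 ✓
b·Ac: (-477/5000)·625/954 + 503/792·363/1006 = 1/6 ✓
b·c³: (-15379/990000)·(-8000/2197) + (-477/5000)·125/27 + 503/792·1 = 1/4 ✓
b·(c∘Ac): (-477/5000)·3125/2862 + 503/792·363/1006 = 1/8 ✓
b·Ac²: (-477/5000)·(-6250/6201) + 503/792·(-132/6539) = 1/12 ✓
b·A²c: 503/792·33/503 = 1/24 ✓; 4 stages ⇒ order 4.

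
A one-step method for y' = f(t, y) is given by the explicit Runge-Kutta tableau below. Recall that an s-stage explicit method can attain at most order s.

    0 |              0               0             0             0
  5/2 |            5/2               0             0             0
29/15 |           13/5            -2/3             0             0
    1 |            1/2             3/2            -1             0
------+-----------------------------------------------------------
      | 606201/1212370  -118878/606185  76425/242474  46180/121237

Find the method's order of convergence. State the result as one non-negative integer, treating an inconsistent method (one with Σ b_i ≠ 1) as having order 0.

3

b = (606201/1212370, -118878/606185, 76425/242474, 46180/121237)
c = (0, 5/2, 29/15, 1)
Ac = (0, 0, -5/3, 109/60)
Σ b_i: 606201/1212370·1 + (-118878/606185)·1 + 76425/242474·1 + 46180/121237·1 = 1 ✓
b·c: (-118878/606185)·5/2 + 76425/242474·29/15 + 46180/121237·1 = 1/2 ✓
b·c²: (-118878/606185)·25/4 + 76425/242474·841/225 + 46180/121237·1 = 1/3 ✓
b·Ac: 76425/242474·(-5/3) + 46180/121237·109/60 = 1/6 ✓
b·c³: (-118878/606185)·125/8 + 76425/242474·24389/3375 + 46180/121237·1 = -8851693/21822660 ≠ 1/4 ⇒ order 3.
b·(c∘Ac): 76425/242474·(-29/9) + 46180/121237·109/60 = -78471/242474 ≠ 1/8
b·Ac²: 76425/242474·(-25/6) + 46180/121237·10147/1800 = 18199471/21822660 ≠ 1/12
b·A²c: 46180/121237·5/3 = 230900/363711 ≠ 1/24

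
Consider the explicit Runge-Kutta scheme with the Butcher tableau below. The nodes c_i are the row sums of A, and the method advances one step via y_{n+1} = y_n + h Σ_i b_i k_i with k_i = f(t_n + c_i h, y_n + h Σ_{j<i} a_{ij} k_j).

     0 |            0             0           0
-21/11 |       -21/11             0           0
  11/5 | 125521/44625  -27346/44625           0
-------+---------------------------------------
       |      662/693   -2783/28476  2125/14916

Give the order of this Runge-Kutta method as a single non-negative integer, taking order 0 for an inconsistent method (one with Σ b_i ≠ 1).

3

b = (662/693, -2783/28476, 2125/14916)
c = (0, -21/11, 11/5)
Ac = (0, 0, 2486/2125)
Σ b_i: 662/693·1 + (-2783/28476)·1 + 2125/14916·1 = 1 ✓
b·c: (-2783/28476)·(-21/11) + 2125/14916·11/5 = 1/2 ✓
b·c²: (-2783/28476)·441/121 + 2125/14916·121/25 = 1/3 ✓
b·Ac: 2125/14916·2486/2125 = 1/6 ✓; 3 stages ⇒ order 3.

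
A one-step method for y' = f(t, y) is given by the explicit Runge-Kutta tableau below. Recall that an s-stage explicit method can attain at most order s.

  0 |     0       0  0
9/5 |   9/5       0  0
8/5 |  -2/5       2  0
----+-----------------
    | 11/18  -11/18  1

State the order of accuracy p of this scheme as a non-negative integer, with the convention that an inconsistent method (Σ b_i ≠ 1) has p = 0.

2

b = (11/18, -11/18, 1)
c = (0, 9/5, 8/5)
Ac = (0, 0, 18/5)
Σ b_i: 11/18·1 + (-11/18)·1 + 1·1 = 1 ✓
b·c: (-11/18)·9/5 + 1·8/5 = 1/2 ✓
b·c²: (-11/18)·81/25 + 1·64/25 = 29/50 ≠ 1/3 ⇒ order 2.
b·Ac: 1·18/5 = 18/5 ≠ 1/6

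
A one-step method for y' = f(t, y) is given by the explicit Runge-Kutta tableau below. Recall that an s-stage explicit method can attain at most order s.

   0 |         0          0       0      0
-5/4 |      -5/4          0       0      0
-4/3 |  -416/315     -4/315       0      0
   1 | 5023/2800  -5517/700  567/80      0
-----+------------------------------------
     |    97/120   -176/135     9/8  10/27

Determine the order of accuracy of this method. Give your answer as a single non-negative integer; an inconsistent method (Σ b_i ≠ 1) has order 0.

b = (97/120, -176/135, 9/8, 10/27)
c = (0, -5/4, -4/3, 1)
Ac = (0, 0, 1/63, 45/112)
Σ b_i: 97/120·1 + (-176/135)·1 + 9/8·1 + 10/27·1 = 1 ✓
b·c: (-176/135)·(-5/4) + 9/8·(-4/3) + 10/27·1 = 1/2 ✓
b·c²: (-176/135)·25/16 + 9/8·16/9 + 10/27·1 = 1/3 ✓
b·Ac: 9/8·1/63 + 10/27·45/112 = 1/6 ✓
b·c³: (-176/135)·(-125/64) + 9/8·(-64/27) + 10/27·1 = 1/4 ✓
b·(c∘Ac): 9/8·(-4/189) + 10/27·45/112 = 1/8 ✓
b·Ac²: 9/8·(-5/252) + 10/27·639/2240 = 1/12 ✓
b·A²c: 10/27·9/80 = 1/24 ✓; 4 stages ⇒ order 4.

4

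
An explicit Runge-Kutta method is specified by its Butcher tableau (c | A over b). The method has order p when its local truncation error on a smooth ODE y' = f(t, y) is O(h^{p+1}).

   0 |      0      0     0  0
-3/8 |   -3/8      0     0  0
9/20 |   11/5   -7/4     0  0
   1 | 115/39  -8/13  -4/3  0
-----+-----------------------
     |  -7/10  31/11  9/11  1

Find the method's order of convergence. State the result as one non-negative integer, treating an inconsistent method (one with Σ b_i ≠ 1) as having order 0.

0

b = (-7/10, 31/11, 9/11, 1)
c = (0, -3/8, 9/20, 1)
Ac = (0, 0, 21/32, -24/65)
Σ b_i: (-7/10)·1 + 31/11·1 + 9/11·1 + 1·1 = 433/110 ≠ 1 ⇒ order 0.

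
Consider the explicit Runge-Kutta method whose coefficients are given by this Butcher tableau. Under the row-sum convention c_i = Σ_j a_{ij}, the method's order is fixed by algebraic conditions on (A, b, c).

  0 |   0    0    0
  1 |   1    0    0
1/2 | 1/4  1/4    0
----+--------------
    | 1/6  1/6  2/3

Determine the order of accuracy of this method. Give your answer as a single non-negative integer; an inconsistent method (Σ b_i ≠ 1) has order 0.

3

b = (1/6, 1/6, 2/3)
c = (0, 1, 1/2)
Ac = (0, 0, 1/4)
Σ b_i: 1/6·1 + 1/6·1 + 2/3·1 = 1 ✓
b·c: 1/6·1 + 2/3·1/2 = 1/2 ✓
b·c²: 1/6·1 + 2/3·1/4 = 1/3 ✓
b·Ac: 2/3·1/4 = 1/6 ✓; 3 stages ⇒ order 3.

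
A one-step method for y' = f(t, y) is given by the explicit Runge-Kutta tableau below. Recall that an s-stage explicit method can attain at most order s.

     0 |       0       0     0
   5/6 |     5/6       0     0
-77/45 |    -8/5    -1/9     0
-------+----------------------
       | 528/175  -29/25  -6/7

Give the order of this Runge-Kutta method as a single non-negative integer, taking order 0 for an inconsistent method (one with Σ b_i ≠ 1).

b = (528/175, -29/25, -6/7)
c = (0, 5/6, -77/45)
Ac = (0, 0, -5/54)
Σ b_i: 528/175·1 + (-29/25)·1 + (-6/7)·1 = 1 ✓
b·c: (-29/25)·5/6 + (-6/7)·(-77/45) = 1/2 ✓
b·c²: (-29/25)·25/36 + (-6/7)·5929/2025 = -8951/2700 ≠ 1/3 ⇒ order 2.
b·Ac: (-6/7)·(-5/54) = 5/63 ≠ 1/6

2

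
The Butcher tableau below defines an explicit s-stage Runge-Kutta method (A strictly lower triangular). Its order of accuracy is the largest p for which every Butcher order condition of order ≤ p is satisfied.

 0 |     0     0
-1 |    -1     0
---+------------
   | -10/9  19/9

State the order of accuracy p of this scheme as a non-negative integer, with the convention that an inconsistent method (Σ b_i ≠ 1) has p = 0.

b = (-10/9, 19/9)
c = (0, -1)
Σ b_i: (-10/9)·1 + 19/9·1 = 1 ✓
b·c: 19/9·(-1) = -19/9 ≠ 1/2 ⇒ order 1.

1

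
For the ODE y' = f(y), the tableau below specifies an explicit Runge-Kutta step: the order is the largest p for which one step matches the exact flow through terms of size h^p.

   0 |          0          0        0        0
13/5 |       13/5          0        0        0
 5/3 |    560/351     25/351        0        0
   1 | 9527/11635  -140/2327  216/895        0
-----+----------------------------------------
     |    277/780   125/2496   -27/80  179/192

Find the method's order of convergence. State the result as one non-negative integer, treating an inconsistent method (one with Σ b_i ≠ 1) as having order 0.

4

b = (277/780, 125/2496, -27/80, 179/192)
c = (0, 13/5, 5/3, 1)
Ac = (0, 0, 5/27, 44/179)
Σ b_i: 277/780·1 + 125/2496·1 + (-27/80)·1 + 179/192·1 = 1 ✓
b·c: 125/2496·13/5 + (-27/80)·5/3 + 179/192·1 = 1/2 ✓
b·c²: 125/2496·169/25 + (-27/80)·25/9 + 179/192·1 = 1/3 ✓
b·Ac: (-27/80)·5/27 + 179/192·44/179 = 1/6 ✓
b·c³: 125/2496·2197/125 + (-27/80)·125/27 + 179/192·1 = 1/4 ✓
b·(c∘Ac): (-27/80)·25/81 + 179/192·44/179 = 1/8 ✓
b·Ac²: (-27/80)·13/27 + 179/192·236/895 = 1/12 ✓
b·A²c: 179/192·8/179 = 1/24 ✓; 4 stages ⇒ order 4.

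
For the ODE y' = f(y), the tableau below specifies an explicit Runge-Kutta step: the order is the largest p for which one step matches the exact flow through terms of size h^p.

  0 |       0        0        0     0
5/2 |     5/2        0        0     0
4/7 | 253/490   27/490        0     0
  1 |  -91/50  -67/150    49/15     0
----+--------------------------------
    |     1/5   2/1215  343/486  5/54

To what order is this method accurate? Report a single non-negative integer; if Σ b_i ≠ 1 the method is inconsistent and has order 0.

b = (1/5, 2/1215, 343/486, 5/54)
c = (0, 5/2, 4/7, 1)
Ac = (0, 0, 27/196, 3/4)
Σ b_i: 1/5·1 + 2/1215·1 + 343/486·1 + 5/54·1 = 1 ✓
b·c: 2/1215·5/2 + 343/486·4/7 + 5/54·1 = 1/2 ✓
b·c²: 2/1215·25/4 + 343/486·16/49 + 5/54·1 = 1/3 ✓
b·Ac: 343/486·27/196 + 5/54·3/4 = 1/6 ✓
b·c³: 2/1215·125/8 + 343/486·64/343 + 5/54·1 = 1/4 ✓
b·(c∘Ac): 343/486·27/343 + 5/54·3/4 = 1/8 ✓
b·Ac²: 343/486·135/392 + 5/54·(-69/40) = 1/12 ✓
b·A²c: 5/54·9/20 = 1/24 ✓; 4 stages ⇒ order 4.

4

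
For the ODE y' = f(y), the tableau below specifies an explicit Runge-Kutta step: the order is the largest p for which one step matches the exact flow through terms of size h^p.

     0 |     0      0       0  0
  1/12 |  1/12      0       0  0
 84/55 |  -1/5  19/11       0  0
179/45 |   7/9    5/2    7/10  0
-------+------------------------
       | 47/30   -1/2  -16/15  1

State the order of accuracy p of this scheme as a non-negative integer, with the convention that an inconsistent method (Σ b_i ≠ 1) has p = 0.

b = (47/30, -1/2, -16/15, 1)
c = (0, 1/12, 84/55, 179/45)
Ac = (0, 0, 19/132, 8431/6600)
Σ b_i: 47/30·1 + (-1/2)·1 + (-16/15)·1 + 1·1 = 1 ✓
b·c: (-1/2)·1/12 + (-16/15)·84/55 + 1·179/45 = 45679/19800 ≠ 1/2 ⇒ order 1.

1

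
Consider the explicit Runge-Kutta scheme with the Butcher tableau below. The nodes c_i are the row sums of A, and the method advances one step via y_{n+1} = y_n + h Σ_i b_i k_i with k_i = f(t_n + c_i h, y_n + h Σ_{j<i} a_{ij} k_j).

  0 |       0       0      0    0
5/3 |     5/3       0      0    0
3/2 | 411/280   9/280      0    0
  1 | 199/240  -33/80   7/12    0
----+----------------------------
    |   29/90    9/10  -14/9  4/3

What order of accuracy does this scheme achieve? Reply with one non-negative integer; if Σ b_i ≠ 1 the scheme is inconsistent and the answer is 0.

b = (29/90, 9/10, -14/9, 4/3)
c = (0, 5/3, 3/2, 1)
Ac = (0, 0, 3/56, 3/16)
Σ b_i: 29/90·1 + 9/10·1 + (-14/9)·1 + 4/3·1 = 1 ✓
b·c: 9/10·5/3 + (-14/9)·3/2 + 4/3·1 = 1/2 ✓
b·c²: 9/10·25/9 + (-14/9)·9/4 + 4/3·1 = 1/3 ✓
b·Ac: (-14/9)·3/56 + 4/3·3/16 = 1/6 ✓
b·c³: 9/10·125/27 + (-14/9)·27/8 + 4/3·1 = 1/4 ✓
b·(c∘Ac): (-14/9)·9/112 + 4/3·3/16 = 1/8 ✓
b·Ac²: (-14/9)·5/56 + 4/3·1/6 = 1/12 ✓
b·A²c: 4/3·1/32 = 1/24 ✓; 4 stages ⇒ order 4.

4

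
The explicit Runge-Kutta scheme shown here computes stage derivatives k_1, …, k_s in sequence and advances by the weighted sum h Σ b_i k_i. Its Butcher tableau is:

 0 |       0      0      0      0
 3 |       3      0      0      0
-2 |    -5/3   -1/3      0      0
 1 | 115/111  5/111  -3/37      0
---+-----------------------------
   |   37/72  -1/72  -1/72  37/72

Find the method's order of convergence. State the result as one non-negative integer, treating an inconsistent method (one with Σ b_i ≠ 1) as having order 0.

4

b = (37/72, -1/72, -1/72, 37/72)
c = (0, 3, -2, 1)
Ac = (0, 0, -1, 11/37)
Σ b_i: 37/72·1 + (-1/72)·1 + (-1/72)·1 + 37/72·1 = 1 ✓
b·c: (-1/72)·3 + (-1/72)·(-2) + 37/72·1 = 1/2 ✓
b·c²: (-1/72)·9 + (-1/72)·4 + 37/72·1 = 1/3 ✓
b·Ac: (-1/72)·(-1) + 37/72·11/37 = 1/6 ✓
b·c³: (-1/72)·27 + (-1/72)·(-8) + 37/72·1 = 1/4 ✓
b·(c∘Ac): (-1/72)·2 + 37/72·11/37 = 1/8 ✓
b·Ac²: (-1/72)·(-3) + 37/72·3/37 = 1/12 ✓
b·A²c: 37/72·3/37 = 1/24 ✓; 4 stages ⇒ order 4.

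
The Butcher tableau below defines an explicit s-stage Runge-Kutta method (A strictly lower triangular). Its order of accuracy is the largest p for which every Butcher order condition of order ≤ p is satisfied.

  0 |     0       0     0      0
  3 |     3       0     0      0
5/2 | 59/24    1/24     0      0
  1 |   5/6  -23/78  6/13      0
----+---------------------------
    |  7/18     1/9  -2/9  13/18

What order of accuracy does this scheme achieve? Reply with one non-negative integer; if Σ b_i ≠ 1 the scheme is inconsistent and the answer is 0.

b = (7/18, 1/9, -2/9, 13/18)
c = (0, 3, 5/2, 1)
Ac = (0, 0, 1/8, 7/26)
Σ b_i: 7/18·1 + 1/9·1 + (-2/9)·1 + 13/18·1 = 1 ✓
b·c: 1/9·3 + (-2/9)·5/2 + 13/18·1 = 1/2 ✓
b·c²: 1/9·9 + (-2/9)·25/4 + 13/18·1 = 1/3 ✓
b·Ac: (-2/9)·1/8 + 13/18·7/26 = 1/6 ✓
b·c³: 1/9·27 + (-2/9)·125/8 + 13/18·1 = 1/4 ✓
b·(c∘Ac): (-2/9)·5/16 + 13/18·7/26 = 1/8 ✓
b·Ac²: (-2/9)·3/8 + 13/18·3/13 = 1/12 ✓
b·A²c: 13/18·3/52 = 1/24 ✓; 4 stages ⇒ order 4.

4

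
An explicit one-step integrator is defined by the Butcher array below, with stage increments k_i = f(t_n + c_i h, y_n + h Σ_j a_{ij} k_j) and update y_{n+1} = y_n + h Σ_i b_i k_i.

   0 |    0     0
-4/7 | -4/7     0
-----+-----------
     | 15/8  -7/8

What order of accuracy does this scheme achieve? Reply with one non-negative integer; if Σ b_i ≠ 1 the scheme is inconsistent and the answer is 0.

2

b = (15/8, -7/8)
c = (0, -4/7)
Σ b_i: 15/8·1 + (-7/8)·1 = 1 ✓
b·c: (-7/8)·(-4/7) = 1/2 ✓; 2 stages ⇒ order 2.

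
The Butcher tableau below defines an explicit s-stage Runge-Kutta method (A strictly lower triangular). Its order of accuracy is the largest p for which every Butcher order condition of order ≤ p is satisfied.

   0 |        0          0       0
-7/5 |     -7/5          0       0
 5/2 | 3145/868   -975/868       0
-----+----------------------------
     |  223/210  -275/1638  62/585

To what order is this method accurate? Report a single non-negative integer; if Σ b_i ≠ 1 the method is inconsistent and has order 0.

b = (223/210, -275/1638, 62/585)
c = (0, -7/5, 5/2)
Ac = (0, 0, 195/124)
Σ b_i: 223/210·1 + (-275/1638)·1 + 62/585·1 = 1 ✓
b·c: (-275/1638)·(-7/5) + 62/585·5/2 = 1/2 ✓
b·c²: (-275/1638)·49/25 + 62/585·25/4 = 1/3 ✓
b·Ac: 62/585·195/124 = 1/6 ✓; 3 stages ⇒ order 3.

3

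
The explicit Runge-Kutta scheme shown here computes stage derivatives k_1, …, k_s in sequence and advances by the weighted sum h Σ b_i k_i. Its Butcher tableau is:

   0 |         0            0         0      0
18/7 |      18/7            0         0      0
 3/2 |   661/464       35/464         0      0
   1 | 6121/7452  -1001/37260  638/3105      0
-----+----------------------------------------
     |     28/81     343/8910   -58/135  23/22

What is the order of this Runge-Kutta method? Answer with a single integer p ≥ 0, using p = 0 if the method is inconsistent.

4

b = (28/81, 343/8910, -58/135, 23/22)
c = (0, 18/7, 3/2, 1)
Ac = (0, 0, 45/232, 11/46)
Σ b_i: 28/81·1 + 343/8910·1 + (-58/135)·1 + 23/22·1 = 1 ✓
b·c: 343/8910·18/7 + (-58/135)·3/2 + 23/22·1 = 1/2 ✓
b·c²: 343/8910·324/49 + (-58/135)·9/4 + 23/22·1 = 1/3 ✓
b·Ac: (-58/135)·45/232 + 23/22·11/46 = 1/6 ✓
b·c³: 343/8910·5832/343 + (-58/135)·27/8 + 23/22·1 = 1/4 ✓
b·(c∘Ac): (-58/135)·135/464 + 23/22·11/46 = 1/8 ✓
b·Ac²: (-58/135)·405/812 + 23/22·275/966 = 1/12 ✓
b·A²c: 23/22·11/276 = 1/24 ✓; 4 stages ⇒ order 4.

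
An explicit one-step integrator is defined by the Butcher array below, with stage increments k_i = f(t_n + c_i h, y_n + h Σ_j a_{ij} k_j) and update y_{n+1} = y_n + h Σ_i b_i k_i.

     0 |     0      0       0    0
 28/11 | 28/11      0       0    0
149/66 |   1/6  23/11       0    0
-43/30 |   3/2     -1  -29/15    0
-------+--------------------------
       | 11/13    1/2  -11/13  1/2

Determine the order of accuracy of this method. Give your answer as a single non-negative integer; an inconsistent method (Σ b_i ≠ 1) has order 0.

1

b = (11/13, 1/2, -11/13, 1/2)
c = (0, 28/11, 149/66, -43/30)
Ac = (0, 0, 644/121, -6841/990)
Σ b_i: 11/13·1 + 1/2·1 + (-11/13)·1 + 1/2·1 = 1 ✓
b·c: 1/2·28/11 + (-11/13)·149/66 + 1/2·(-43/30) = -3873/2860 ≠ 1/2 ⇒ order 1.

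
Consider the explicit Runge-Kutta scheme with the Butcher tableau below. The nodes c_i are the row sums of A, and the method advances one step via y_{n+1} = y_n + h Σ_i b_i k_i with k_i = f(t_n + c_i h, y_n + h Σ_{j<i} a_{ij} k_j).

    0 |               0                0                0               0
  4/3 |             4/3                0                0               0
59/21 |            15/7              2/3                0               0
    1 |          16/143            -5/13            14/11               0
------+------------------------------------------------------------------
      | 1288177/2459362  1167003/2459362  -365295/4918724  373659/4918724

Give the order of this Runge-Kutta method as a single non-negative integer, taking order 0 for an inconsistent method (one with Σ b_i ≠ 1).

3

b = (1288177/2459362, 1167003/2459362, -365295/4918724, 373659/4918724)
c = (0, 4/3, 59/21, 1)
Ac = (0, 0, 8/9, 438/143)
Σ b_i: 1288177/2459362·1 + 1167003/2459362·1 + (-365295/4918724)·1 + 373659/4918724·1 = 1 ✓
b·c: 1167003/2459362·4/3 + (-365295/4918724)·59/21 + 373659/4918724·1 = 1/2 ✓
b·c²: 1167003/2459362·16/9 + (-365295/4918724)·3481/441 + 373659/4918724·1 = 1/3 ✓
b·Ac: (-365295/4918724)·8/9 + 373659/4918724·438/143 = 1/6 ✓
b·c³: 1167003/2459362·64/27 + (-365295/4918724)·205379/9261 + 373659/4918724·1 = -9877243/22134258 ≠ 1/4 ⇒ order 3.
b·(c∘Ac): (-365295/4918724)·472/189 + 373659/4918724·438/143 = 1045003/22134258 ≠ 1/8
b·Ac²: (-365295/4918724)·32/27 + 373659/4918724·84346/9009 = 96560369/154939806 ≠ 1/12
b·A²c: 373659/4918724·112/99 = 317044/3689043 ≠ 1/24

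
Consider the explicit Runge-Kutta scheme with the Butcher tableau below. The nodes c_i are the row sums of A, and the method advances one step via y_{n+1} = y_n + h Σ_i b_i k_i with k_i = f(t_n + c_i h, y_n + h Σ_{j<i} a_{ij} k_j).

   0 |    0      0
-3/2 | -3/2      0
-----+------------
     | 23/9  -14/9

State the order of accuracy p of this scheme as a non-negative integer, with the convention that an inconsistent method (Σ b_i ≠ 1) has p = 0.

b = (23/9, -14/9)
c = (0, -3/2)
Σ b_i: 23/9·1 + (-14/9)·1 = 1 ✓
b·c: (-14/9)·(-3/2) = 7/3 ≠ 1/2 ⇒ order 1.

1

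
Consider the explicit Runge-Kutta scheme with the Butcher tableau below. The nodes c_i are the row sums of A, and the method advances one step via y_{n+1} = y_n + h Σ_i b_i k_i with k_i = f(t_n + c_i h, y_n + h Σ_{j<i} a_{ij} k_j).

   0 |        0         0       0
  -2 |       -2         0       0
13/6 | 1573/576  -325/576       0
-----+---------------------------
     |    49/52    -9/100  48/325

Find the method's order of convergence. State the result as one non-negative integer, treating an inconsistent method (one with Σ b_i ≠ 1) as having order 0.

b = (49/52, -9/100, 48/325)
c = (0, -2, 13/6)
Ac = (0, 0, 325/288)
Σ b_i: 49/52·1 + (-9/100)·1 + 48/325·1 = 1 ✓
b·c: (-9/100)·(-2) + 48/325·13/6 = 1/2 ✓
b·c²: (-9/100)·4 + 48/325·169/36 = 1/3 ✓
b·Ac: 48/325·325/288 = 1/6 ✓; 3 stages ⇒ order 3.

3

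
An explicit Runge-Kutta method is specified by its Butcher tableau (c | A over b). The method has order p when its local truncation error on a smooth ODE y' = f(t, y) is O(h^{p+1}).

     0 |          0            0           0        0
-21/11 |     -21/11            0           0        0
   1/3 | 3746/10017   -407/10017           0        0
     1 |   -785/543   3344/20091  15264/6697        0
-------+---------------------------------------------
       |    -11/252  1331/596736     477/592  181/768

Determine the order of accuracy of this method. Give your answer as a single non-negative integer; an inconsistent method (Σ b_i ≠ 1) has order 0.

4

b = (-11/252, 1331/596736, 477/592, 181/768)
c = (0, -21/11, 1/3, 1)
Ac = (0, 0, 37/477, 80/181)
Σ b_i: (-11/252)·1 + 1331/596736·1 + 477/592·1 + 181/768·1 = 1 ✓
b·c: 1331/596736·(-21/11) + 477/592·1/3 + 181/768·1 = 1/2 ✓
b·c²: 1331/596736·441/121 + 477/592·1/9 + 181/768·1 = 1/3 ✓
b·Ac: 477/592·37/477 + 181/768·80/181 = 1/6 ✓
b·c³: 1331/596736·(-9261/1331) + 477/592·1/27 + 181/768·1 = 1/4 ✓
b·(c∘Ac): 477/592·37/1431 + 181/768·80/181 = 1/8 ✓
b·Ac²: 477/592·(-259/1749) + 181/768·1712/1991 = 1/12 ✓
b·A²c: 181/768·32/181 = 1/24 ✓; 4 stages ⇒ order 4.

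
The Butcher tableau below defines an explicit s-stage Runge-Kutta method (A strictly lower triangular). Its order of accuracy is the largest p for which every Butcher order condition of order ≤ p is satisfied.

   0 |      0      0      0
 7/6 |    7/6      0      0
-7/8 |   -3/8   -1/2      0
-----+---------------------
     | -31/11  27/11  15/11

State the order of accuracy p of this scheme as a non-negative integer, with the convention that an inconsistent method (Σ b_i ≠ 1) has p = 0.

b = (-31/11, 27/11, 15/11)
c = (0, 7/6, -7/8)
Ac = (0, 0, -7/12)
Σ b_i: (-31/11)·1 + 27/11·1 + 15/11·1 = 1 ✓
b·c: 27/11·7/6 + 15/11·(-7/8) = 147/88 ≠ 1/2 ⇒ order 1.

1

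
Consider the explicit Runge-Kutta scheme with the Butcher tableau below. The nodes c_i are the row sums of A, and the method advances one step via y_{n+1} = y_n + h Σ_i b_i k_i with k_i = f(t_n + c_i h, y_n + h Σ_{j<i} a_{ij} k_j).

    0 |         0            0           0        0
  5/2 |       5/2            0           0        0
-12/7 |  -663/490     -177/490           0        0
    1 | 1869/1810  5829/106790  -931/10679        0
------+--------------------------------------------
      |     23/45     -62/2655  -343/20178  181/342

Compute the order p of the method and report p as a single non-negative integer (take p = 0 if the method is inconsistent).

4

b = (23/45, -62/2655, -343/20178, 181/342)
c = (0, 5/2, -12/7, 1)
Ac = (0, 0, -177/196, 207/724)
Σ b_i: 23/45·1 + (-62/2655)·1 + (-343/20178)·1 + 181/342·1 = 1 ✓
b·c: (-62/2655)·5/2 + (-343/20178)·(-12/7) + 181/342·1 = 1/2 ✓
b·c²: (-62/2655)·25/4 + (-343/20178)·144/49 + 181/342·1 = 1/3 ✓
b·Ac: (-343/20178)·(-177/196) + 181/342·207/724 = 1/6 ✓
b·c³: (-62/2655)·125/8 + (-343/20178)·(-1728/343) + 181/342·1 = 1/4 ✓
b·(c∘Ac): (-343/20178)·531/343 + 181/342·207/724 = 1/8 ✓
b·Ac²: (-343/20178)·(-885/392) + 181/342·123/1448 = 1/12 ✓
b·A²c: 181/342·57/724 = 1/24 ✓; 4 stages ⇒ order 4.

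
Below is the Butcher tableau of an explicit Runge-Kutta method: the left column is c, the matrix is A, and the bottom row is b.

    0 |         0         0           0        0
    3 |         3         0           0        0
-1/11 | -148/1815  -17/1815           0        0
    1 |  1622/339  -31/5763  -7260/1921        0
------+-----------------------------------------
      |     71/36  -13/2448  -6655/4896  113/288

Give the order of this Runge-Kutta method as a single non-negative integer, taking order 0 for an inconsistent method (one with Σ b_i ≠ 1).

b = (71/36, -13/2448, -6655/4896, 113/288)
c = (0, 3, -1/11, 1)
Ac = (0, 0, -17/605, 37/113)
Σ b_i: 71/36·1 + (-13/2448)·1 + (-6655/4896)·1 + 113/288·1 = 1 ✓
b·c: (-13/2448)·3 + (-6655/4896)·(-1/11) + 113/288·1 = 1/2 ✓
b·c²: (-13/2448)·9 + (-6655/4896)·1/121 + 113/288·1 = 1/3 ✓
b·Ac: (-6655/4896)·(-17/605) + 113/288·37/113 = 1/6 ✓
b·c³: (-13/2448)·27 + (-6655/4896)·(-1/1331) + 113/288·1 = 1/4 ✓
b·(c∘Ac): (-6655/4896)·17/6655 + 113/288·37/113 = 1/8 ✓
b·Ac²: (-6655/4896)·(-51/605) + 113/288·(-9/113) = 1/12 ✓
b·A²c: 113/288·12/113 = 1/24 ✓; 4 stages ⇒ order 4.

4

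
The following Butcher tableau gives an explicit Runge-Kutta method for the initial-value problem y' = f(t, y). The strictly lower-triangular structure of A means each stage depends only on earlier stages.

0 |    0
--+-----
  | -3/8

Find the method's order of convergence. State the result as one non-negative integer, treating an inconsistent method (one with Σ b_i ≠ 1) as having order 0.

b = (-3/8)
c = (0)
Σ b_i: (-3/8)·1 = -3/8 ≠ 1 ⇒ order 0.

0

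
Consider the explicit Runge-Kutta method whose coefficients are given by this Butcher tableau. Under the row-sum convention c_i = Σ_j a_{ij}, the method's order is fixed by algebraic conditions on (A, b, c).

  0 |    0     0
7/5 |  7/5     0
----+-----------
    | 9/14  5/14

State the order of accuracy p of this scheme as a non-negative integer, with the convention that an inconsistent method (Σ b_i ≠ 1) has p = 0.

2

b = (9/14, 5/14)
c = (0, 7/5)
Σ b_i: 9/14·1 + 5/14·1 = 1 ✓
b·c: 5/14·7/5 = 1/2 ✓; 2 stages ⇒ order 2.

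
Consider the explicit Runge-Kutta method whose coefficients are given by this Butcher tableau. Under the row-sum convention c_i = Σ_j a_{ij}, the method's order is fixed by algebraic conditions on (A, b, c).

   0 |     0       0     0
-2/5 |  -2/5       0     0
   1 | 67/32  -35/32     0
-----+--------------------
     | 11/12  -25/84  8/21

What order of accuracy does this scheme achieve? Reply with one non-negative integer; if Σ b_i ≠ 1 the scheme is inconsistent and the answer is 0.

b = (11/12, -25/84, 8/21)
c = (0, -2/5, 1)
Ac = (0, 0, 7/16)
Σ b_i: 11/12·1 + (-25/84)·1 + 8/21·1 = 1 ✓
b·c: (-25/84)·(-2/5) + 8/21·1 = 1/2 ✓
b·c²: (-25/84)·4/25 + 8/21·1 = 1/3 ✓
b·Ac: 8/21·7/16 = 1/6 ✓; 3 stages ⇒ order 3.

3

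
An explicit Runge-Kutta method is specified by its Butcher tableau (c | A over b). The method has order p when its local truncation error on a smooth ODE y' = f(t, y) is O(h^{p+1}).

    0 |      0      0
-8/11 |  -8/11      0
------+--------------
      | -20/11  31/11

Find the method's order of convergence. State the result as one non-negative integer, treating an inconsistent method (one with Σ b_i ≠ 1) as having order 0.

b = (-20/11, 31/11)
c = (0, -8/11)
Σ b_i: (-20/11)·1 + 31/11·1 = 1 ✓
b·c: 31/11·(-8/11) = -248/121 ≠ 1/2 ⇒ order 1.

1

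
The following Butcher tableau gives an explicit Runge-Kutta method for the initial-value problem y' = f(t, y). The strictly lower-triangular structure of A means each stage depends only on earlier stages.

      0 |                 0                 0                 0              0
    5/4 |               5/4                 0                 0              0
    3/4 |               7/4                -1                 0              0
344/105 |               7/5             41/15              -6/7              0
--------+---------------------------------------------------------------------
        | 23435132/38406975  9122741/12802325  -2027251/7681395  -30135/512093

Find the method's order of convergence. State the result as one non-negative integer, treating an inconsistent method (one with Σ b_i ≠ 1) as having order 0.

b = (23435132/38406975, 9122741/12802325, -2027251/7681395, -30135/512093)
c = (0, 5/4, 3/4, 344/105)
Ac = (0, 0, -5/4, 233/84)
Σ b_i: 23435132/38406975·1 + 9122741/12802325·1 + (-2027251/7681395)·1 + (-30135/512093)·1 = 1 ✓
b·c: 9122741/12802325·5/4 + (-2027251/7681395)·3/4 + (-30135/512093)·344/105 = 1/2 ✓
b·c²: 9122741/12802325·25/16 + (-2027251/7681395)·9/16 + (-30135/512093)·118336/11025 = 1/3 ✓
b·Ac: (-2027251/7681395)·(-5/4) + (-30135/512093)·233/84 = 1/6 ✓
b·c³: 9122741/12802325·125/64 + (-2027251/7681395)·27/64 + (-30135/512093)·40707584/1157625 = -20361185813/25809487200 ≠ 1/4 ⇒ order 3.
b·(c∘Ac): (-2027251/7681395)·(-15/16) + (-30135/512093)·20038/2205 = -7063175/24580464 ≠ 1/8
b·Ac²: (-2027251/7681395)·(-25/16) + (-30135/512093)·1273/336 = 2327995/12290232 ≠ 1/12
b·A²c: (-30135/512093)·15/14 = -64575/1024186 ≠ 1/24

3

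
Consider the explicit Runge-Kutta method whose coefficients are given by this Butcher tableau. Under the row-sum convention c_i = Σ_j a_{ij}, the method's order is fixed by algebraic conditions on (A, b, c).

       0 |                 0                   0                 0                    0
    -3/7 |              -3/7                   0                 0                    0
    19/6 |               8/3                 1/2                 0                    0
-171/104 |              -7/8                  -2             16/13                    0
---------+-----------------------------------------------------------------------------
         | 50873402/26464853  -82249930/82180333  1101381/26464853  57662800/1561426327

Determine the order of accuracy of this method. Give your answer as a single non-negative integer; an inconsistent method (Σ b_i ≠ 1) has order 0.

3

b = (50873402/26464853, -82249930/82180333, 1101381/26464853, 57662800/1561426327)
c = (0, -3/7, 19/6, -171/104)
Ac = (0, 0, -3/14, 1298/273)
Σ b_i: 50873402/26464853·1 + (-82249930/82180333)·1 + 1101381/26464853·1 + 57662800/1561426327·1 = 1 ✓
b·c: (-82249930/82180333)·(-3/7) + 1101381/26464853·19/6 + 57662800/1561426327·(-171/104) = 1/2 ✓
b·c²: (-82249930/82180333)·9/49 + 1101381/26464853·361/36 + 57662800/1561426327·29241/10816 = 1/3 ✓
b·Ac: 1101381/26464853·(-3/14) + 57662800/1561426327·1298/273 = 1/6 ✓
b·c³: (-82249930/82180333)·(-27/343) + 1101381/26464853·6859/216 + 57662800/1561426327·(-5000211/1124864) = 45125385323/36504782496 ≠ 1/4 ⇒ order 3.
b·(c∘Ac): 1101381/26464853·(-19/28) + 57662800/1561426327·(-36993/4732) = -12360981/39000836 ≠ 1/8
b·Ac²: 1101381/26464853·9/98 + 57662800/1561426327·68650/5733 = 4618581803/10354721958 ≠ 1/12
b·A²c: 57662800/1561426327·(-24/91) = -106454400/10929984289 ≠ 1/24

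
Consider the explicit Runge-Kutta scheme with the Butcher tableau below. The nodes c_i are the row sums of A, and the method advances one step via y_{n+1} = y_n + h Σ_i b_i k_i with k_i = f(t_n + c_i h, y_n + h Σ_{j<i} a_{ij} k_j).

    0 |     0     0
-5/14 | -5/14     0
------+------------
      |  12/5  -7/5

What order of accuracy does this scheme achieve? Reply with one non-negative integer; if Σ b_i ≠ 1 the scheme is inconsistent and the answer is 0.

b = (12/5, -7/5)
c = (0, -5/14)
Σ b_i: 12/5·1 + (-7/5)·1 = 1 ✓
b·c: (-7/5)·(-5/14) = 1/2 ✓; 2 stages ⇒ order 2.

2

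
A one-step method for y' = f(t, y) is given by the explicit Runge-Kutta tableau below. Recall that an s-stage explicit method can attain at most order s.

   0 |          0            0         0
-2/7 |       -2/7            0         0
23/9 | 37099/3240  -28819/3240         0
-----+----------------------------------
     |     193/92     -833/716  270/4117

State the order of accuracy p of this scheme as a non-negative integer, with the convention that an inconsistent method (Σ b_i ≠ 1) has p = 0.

b = (193/92, -833/716, 270/4117)
c = (0, -2/7, 23/9)
Ac = (0, 0, 4117/1620)
Σ b_i: 193/92·1 + (-833/716)·1 + 270/4117·1 = 1 ✓
b·c: (-833/716)·(-2/7) + 270/4117·23/9 = 1/2 ✓
b·c²: (-833/716)·4/49 + 270/4117·529/81 = 1/3 ✓
b·Ac: 270/4117·4117/1620 = 1/6 ✓; 3 stages ⇒ order 3.

3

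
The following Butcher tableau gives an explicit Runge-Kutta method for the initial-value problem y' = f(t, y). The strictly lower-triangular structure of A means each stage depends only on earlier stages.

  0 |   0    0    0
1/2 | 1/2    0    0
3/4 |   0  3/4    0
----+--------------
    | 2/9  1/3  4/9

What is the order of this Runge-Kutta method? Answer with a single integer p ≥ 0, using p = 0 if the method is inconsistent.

3

b = (2/9, 1/3, 4/9)
c = (0, 1/2, 3/4)
Ac = (0, 0, 3/8)
Σ b_i: 2/9·1 + 1/3·1 + 4/9·1 = 1 ✓
b·c: 1/3·1/2 + 4/9·3/4 = 1/2 ✓
b·c²: 1/3·1/4 + 4/9·9/16 = 1/3 ✓
b·Ac: 4/9·3/8 = 1/6 ✓; 3 stages ⇒ order 3.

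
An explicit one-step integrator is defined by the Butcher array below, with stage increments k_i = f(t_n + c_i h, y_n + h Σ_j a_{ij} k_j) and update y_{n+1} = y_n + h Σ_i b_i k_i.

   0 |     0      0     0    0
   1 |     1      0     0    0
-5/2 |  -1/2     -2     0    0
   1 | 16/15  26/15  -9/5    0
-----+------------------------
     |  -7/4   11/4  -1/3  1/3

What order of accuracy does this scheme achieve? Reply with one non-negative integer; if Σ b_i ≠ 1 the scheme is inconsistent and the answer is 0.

b = (-7/4, 11/4, -1/3, 1/3)
c = (0, 1, -5/2, 1)
Ac = (0, 0, -2, 187/30)
Σ b_i: (-7/4)·1 + 11/4·1 + (-1/3)·1 + 1/3·1 = 1 ✓
b·c: 11/4·1 + (-1/3)·(-5/2) + 1/3·1 = 47/12 ≠ 1/2 ⇒ order 1.

1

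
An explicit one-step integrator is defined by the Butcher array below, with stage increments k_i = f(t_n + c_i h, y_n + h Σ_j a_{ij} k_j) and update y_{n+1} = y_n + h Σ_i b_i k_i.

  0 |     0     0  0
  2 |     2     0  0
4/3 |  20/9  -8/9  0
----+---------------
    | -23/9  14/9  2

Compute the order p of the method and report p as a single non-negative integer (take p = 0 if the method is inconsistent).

b = (-23/9, 14/9, 2)
c = (0, 2, 4/3)
Ac = (0, 0, -16/9)
Σ b_i: (-23/9)·1 + 14/9·1 + 2·1 = 1 ✓
b·c: 14/9·2 + 2·4/3 = 52/9 ≠ 1/2 ⇒ order 1.

1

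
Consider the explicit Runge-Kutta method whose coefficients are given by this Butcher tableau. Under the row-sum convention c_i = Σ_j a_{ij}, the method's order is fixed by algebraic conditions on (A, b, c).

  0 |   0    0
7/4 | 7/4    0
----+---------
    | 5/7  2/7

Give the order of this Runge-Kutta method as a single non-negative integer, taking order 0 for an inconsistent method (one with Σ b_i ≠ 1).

b = (5/7, 2/7)
c = (0, 7/4)
Σ b_i: 5/7·1 + 2/7·1 = 1 ✓
b·c: 2/7·7/4 = 1/2 ✓; 2 stages ⇒ order 2.

2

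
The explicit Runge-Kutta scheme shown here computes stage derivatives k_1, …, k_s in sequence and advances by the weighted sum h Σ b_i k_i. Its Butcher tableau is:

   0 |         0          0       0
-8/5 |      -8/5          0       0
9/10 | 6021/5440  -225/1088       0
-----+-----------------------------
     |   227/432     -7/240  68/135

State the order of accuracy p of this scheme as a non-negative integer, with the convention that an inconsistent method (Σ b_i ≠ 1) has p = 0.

b = (227/432, -7/240, 68/135)
c = (0, -8/5, 9/10)
Ac = (0, 0, 45/136)
Σ b_i: 227/432·1 + (-7/240)·1 + 68/135·1 = 1 ✓
b·c: (-7/240)·(-8/5) + 68/135·9/10 = 1/2 ✓
b·c²: (-7/240)·64/25 + 68/135·81/100 = 1/3 ✓
b·Ac: 68/135·45/136 = 1/6 ✓; 3 stages ⇒ order 3.

3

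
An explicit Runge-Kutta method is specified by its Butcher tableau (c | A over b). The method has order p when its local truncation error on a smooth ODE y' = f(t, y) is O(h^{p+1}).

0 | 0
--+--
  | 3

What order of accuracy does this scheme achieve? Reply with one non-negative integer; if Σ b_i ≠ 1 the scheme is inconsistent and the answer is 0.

b = (3)
c = (0)
Σ b_i: 3·1 = 3 ≠ 1 ⇒ order 0.

0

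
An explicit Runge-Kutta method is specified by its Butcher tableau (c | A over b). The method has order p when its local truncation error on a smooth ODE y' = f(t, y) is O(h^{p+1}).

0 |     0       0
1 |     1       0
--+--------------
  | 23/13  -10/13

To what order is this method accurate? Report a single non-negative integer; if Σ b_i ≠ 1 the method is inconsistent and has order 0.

1

b = (23/13, -10/13)
c = (0, 1)
Σ b_i: 23/13·1 + (-10/13)·1 = 1 ✓
b·c: (-10/13)·1 = -10/13 ≠ 1/2 ⇒ order 1.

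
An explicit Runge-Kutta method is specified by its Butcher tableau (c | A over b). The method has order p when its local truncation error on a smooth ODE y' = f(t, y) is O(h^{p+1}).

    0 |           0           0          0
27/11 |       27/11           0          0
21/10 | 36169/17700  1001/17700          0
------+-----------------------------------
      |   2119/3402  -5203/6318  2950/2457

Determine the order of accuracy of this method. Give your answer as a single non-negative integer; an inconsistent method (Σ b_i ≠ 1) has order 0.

3

b = (2119/3402, -5203/6318, 2950/2457)
c = (0, 27/11, 21/10)
Ac = (0, 0, 819/5900)
Σ b_i: 2119/3402·1 + (-5203/6318)·1 + 2950/2457·1 = 1 ✓
b·c: (-5203/6318)·27/11 + 2950/2457·21/10 = 1/2 ✓
b·c²: (-5203/6318)·729/121 + 2950/2457·441/100 = 1/3 ✓
b·Ac: 2950/2457·819/5900 = 1/6 ✓; 3 stages ⇒ order 3.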